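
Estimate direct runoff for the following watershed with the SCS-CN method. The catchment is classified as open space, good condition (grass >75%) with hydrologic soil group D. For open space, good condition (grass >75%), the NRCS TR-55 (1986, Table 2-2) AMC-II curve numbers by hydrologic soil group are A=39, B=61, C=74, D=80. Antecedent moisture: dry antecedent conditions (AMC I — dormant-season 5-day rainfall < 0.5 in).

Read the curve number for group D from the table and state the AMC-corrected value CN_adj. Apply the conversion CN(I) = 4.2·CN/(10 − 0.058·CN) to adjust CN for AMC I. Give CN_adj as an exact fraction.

NRCS table: open space, good condition (grass >75%), soil group D → CN(II) = 80
CN(I) from CN(II)=80: (4.2·80)/(10 − 0.058·80) = 4200/67 ≈ 62.687

CN_adj = 4200/67 ≈ 62.687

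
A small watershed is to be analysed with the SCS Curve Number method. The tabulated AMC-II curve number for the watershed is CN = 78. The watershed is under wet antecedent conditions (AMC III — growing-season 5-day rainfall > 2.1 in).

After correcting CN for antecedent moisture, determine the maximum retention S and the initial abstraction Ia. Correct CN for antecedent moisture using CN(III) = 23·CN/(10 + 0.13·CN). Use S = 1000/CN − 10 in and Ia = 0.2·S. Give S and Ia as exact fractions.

S = 1100/897 in ≈ 1.226 in; Ia = 220/897 in ≈ 0.245 in

CN(III) from CN(II)=78: (23·78)/(10 + 0.13·78) = 89700/1007 ≈ 89.076
Max retention: S = 1000/(89700/1007) − 10 = 1100/897 in (≈ 1.226 in)
Ia = 0.2·(1100/897) = 220/897 in ≈ 0.245 in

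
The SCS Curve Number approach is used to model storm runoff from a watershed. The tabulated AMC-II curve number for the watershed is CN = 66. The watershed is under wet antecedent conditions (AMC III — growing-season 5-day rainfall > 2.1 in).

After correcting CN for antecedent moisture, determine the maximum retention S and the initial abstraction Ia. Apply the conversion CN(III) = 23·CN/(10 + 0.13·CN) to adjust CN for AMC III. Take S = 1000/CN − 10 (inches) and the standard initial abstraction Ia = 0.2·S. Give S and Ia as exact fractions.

S = 1700/759 in ≈ 2.240 in; Ia = 340/759 in ≈ 0.448 in

Adjust CN=66 to AMC III: 23·66/(10 + 0.13·66) → 1518 ÷ (929/50) = 75900/929 ≈ 81.701
Max retention: S = 1000/(75900/929) − 10 = 1700/759 in (≈ 2.240 in)
Initial abstraction Ia = S/5 = (1700/759)/5 = 340/759 ≈ 0.448 in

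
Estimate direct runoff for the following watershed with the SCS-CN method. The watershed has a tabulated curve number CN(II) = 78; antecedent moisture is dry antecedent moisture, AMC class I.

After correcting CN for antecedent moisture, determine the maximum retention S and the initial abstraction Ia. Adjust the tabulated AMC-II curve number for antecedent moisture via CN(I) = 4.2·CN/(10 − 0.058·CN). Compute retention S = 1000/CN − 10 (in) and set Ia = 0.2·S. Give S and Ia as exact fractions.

S = 5500/819 in ≈ 6.716 in; Ia = 1100/819 in ≈ 1.343 in

Adjust CN=78 to AMC I: 4.2·78/(10 − 0.058·78) → (1638/5) ÷ (1369/250) = 81900/1369 ≈ 59.825
Max retention: S = 1000/(81900/1369) − 10 = 5500/819 in (≈ 6.716 in)
Initial abstraction Ia = S/5 = (5500/819)/5 = 1100/819 ≈ 1.343 in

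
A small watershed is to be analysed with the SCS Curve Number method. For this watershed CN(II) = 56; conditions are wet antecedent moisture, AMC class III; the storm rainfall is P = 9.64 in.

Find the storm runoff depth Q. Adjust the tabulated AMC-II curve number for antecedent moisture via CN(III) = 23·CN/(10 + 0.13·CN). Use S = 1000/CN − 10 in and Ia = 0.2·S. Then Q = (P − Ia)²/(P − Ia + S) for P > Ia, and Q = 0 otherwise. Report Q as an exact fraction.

Q = 1299674601/200449025 in ≈ 6.484 in

Wet (AMC III): CN(III) = 23·56/(10 + 0.13·56) = 1288/(432/25) = 4025/54 ≈ 74.537
S = 1000/(4025/54) − 10 = 550/161 in ≈ 3.416 in
Ia = 0.2S: 0.2·3.416 = 0.683 in (exactly 110/161)
Excess rainfall: 9.640 − 0.683 = 8.957 in; P > Ia so Q > 0
Q = (36051/4025)²/((36051/4025) + 550/161) = (1299674601/16200625)/(49801/4025) = 1299674601/200449025 in ≈ 6.484 in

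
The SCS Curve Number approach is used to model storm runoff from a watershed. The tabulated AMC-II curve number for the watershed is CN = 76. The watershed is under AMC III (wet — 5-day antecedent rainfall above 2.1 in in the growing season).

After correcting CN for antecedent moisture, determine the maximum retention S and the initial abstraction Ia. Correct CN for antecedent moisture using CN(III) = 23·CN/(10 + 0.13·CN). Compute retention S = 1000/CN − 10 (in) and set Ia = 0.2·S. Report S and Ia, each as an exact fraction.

S = 600/437 in ≈ 1.373 in; Ia = 120/437 in ≈ 0.275 in

CN(III) from CN(II)=76: (23·76)/(10 + 0.13·76) = 43700/497 ≈ 87.928
Max retention: S = 1000/(43700/497) − 10 = 600/437 in (≈ 1.373 in)
Ia = 0.2·(600/437) = 120/437 in ≈ 0.275 in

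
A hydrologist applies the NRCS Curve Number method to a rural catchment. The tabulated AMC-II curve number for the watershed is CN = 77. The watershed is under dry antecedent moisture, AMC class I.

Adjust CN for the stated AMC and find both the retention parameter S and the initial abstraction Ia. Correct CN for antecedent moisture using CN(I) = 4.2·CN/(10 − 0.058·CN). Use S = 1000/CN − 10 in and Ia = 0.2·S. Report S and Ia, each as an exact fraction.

S = 11500/1617 in ≈ 7.112 in; Ia = 2300/1617 in ≈ 1.422 in

CN(I) from CN(II)=77: (4.2·77)/(10 − 0.058·77) = 161700/2767 ≈ 58.439
S = 1000/(161700/2767) − 10 = 11500/1617 in ≈ 7.112 in
Initial abstraction Ia = S/5 = (11500/1617)/5 = 2300/1617 ≈ 1.422 in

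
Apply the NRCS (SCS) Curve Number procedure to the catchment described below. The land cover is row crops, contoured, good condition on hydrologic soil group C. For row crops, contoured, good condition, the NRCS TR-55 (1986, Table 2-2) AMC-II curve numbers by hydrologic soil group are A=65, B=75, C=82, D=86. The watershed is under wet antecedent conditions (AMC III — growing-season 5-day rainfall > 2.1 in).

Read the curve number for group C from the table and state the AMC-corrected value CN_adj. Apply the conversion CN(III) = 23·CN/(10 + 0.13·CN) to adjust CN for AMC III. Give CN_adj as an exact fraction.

NRCS table: row crops, contoured, good condition, soil group C → CN(II) = 82
Wet (AMC III): CN(III) = 23·82/(10 + 0.13·82) = 1886/(1033/50) = 94300/1033 ≈ 91.288

CN_adj = 94300/1033 ≈ 91.288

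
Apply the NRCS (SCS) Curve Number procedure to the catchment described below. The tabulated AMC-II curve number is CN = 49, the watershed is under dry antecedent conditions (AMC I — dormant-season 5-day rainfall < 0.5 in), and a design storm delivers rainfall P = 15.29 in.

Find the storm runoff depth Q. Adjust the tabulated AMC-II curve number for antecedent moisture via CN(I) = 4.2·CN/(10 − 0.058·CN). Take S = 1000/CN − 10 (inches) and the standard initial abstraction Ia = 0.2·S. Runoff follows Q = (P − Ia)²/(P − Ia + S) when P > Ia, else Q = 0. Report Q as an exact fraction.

CN(I) from CN(II)=49: (4.2·49)/(10 − 0.058·49) = 34300/1193 ≈ 28.751
Retention S: 1000/CN − 10 with CN=28.751 → S = 8500/343 ≈ 24.781 in
Ia = 0.2S: 0.2·24.781 = 4.956 in (exactly 1700/343)
P − Ia = 15.290 − 4.956 = 354447/34300 ≈ 10.334 in (> 0, runoff occurs)
Runoff Q = (P−Ia)²/(P−Ia+S) = (10.334)²/(10.334+24.781) = 125632675809/41312532100 ≈ 3.041 in

Q = 125632675809/41312532100 in ≈ 3.041 in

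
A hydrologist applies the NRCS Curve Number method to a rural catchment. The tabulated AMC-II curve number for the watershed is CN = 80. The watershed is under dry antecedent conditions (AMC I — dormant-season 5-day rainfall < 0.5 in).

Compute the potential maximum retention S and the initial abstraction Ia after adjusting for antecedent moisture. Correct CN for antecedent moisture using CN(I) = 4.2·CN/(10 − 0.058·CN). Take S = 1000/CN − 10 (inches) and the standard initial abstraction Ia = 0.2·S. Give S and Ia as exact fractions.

Dry (AMC I): CN(I) = 4.2·80/(10 − 0.058·80) = 336/(134/25) = 4200/67 ≈ 62.687
Max retention: S = 1000/(4200/67) − 10 = 125/21 in (≈ 5.952 in)
Ia = 0.2S: 0.2·5.952 = 1.190 in (exactly 25/21)

S = 125/21 in ≈ 5.952 in; Ia = 25/21 in ≈ 1.190 in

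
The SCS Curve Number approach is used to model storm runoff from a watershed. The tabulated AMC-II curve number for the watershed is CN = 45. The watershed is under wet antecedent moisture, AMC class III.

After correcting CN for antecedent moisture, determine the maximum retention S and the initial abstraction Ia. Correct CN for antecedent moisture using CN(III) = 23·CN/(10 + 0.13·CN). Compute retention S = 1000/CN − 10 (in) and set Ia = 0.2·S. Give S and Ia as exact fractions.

S = 1100/207 in ≈ 5.314 in; Ia = 220/207 in ≈ 1.063 in

Wet (AMC III): CN(III) = 23·45/(10 + 0.13·45) = 1035/(317/20) = 20700/317 ≈ 65.300
S = 1000/(20700/317) − 10 = 1100/207 in ≈ 5.314 in
Ia = 0.2S: 0.2·5.314 = 1.063 in (exactly 220/207)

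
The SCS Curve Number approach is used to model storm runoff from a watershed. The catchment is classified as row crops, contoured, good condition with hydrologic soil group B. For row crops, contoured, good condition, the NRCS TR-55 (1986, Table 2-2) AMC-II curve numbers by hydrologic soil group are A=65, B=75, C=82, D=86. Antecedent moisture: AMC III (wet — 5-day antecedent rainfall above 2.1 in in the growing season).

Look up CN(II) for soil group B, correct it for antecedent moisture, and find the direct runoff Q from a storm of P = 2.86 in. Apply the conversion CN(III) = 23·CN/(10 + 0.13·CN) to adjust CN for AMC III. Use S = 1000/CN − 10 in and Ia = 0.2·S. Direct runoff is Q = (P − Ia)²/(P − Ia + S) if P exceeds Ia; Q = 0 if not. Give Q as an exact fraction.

Q = 78623689/47841150 in ≈ 1.643 in

NRCS table: row crops, contoured, good condition, soil group B → CN(II) = 75
CN(III) from CN(II)=75: (23·75)/(10 + 0.13·75) = 6900/79 ≈ 87.342
S = 1000/(6900/79) − 10 = 100/69 in ≈ 1.449 in
Ia = 0.2·(100/69) = 20/69 in ≈ 0.290 in
Excess rainfall: 2.860 − 0.290 = 2.570 in; P > Ia so Q > 0
Runoff Q = (P−Ia)²/(P−Ia+S) = (2.570)²/(2.570+1.449) = 78623689/47841150 ≈ 1.643 in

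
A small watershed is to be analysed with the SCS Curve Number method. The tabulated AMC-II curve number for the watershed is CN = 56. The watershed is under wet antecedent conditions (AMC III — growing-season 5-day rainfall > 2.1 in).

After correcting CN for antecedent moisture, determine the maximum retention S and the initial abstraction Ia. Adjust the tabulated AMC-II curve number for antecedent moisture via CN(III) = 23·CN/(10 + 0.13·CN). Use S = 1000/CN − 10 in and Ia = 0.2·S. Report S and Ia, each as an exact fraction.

CN(III) from CN(II)=56: (23·56)/(10 + 0.13·56) = 4025/54 ≈ 74.537
S = 1000/(4025/54) − 10 = 550/161 in ≈ 3.416 in
Ia = 0.2·(550/161) = 110/161 in ≈ 0.683 in

S = 550/161 in ≈ 3.416 in; Ia = 110/161 in ≈ 0.683 in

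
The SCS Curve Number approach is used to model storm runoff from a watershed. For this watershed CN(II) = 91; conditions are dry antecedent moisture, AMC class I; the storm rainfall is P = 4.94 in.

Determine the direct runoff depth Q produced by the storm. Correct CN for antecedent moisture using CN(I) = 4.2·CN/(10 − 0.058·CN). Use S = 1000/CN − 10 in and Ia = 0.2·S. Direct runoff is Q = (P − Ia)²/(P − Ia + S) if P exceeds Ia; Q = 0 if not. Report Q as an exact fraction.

CN(I) from CN(II)=91: (4.2·91)/(10 − 0.058·91) = 63700/787 ≈ 80.940
Max retention: S = 1000/(63700/787) − 10 = 1500/637 in (≈ 2.355 in)
Initial abstraction Ia = S/5 = (1500/637)/5 = 300/637 ≈ 0.471 in
Since P=4.940 > Ia=0.471: effective rainfall P−Ia = 142339/31850 in
Runoff Q = (P−Ia)²/(P−Ia+S) = (4.469)²/(4.469+2.355) = 20260390921/6922247150 ≈ 2.927 in

Q = 20260390921/6922247150 in ≈ 2.927 in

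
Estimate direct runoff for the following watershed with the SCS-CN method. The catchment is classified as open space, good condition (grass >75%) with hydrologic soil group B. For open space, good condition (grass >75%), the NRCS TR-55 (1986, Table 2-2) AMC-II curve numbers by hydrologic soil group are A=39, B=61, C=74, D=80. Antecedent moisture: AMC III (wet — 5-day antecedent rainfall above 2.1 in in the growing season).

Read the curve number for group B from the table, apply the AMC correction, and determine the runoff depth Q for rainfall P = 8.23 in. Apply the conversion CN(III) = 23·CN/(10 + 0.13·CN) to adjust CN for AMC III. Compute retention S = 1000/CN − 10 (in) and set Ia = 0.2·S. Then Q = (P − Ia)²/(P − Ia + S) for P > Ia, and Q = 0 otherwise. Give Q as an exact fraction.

Q = 1159216135561/205773660700 in ≈ 5.633 in

NRCS table: open space, good condition (grass >75%), soil group B → CN(II) = 61
CN(III) from CN(II)=61: (23·61)/(10 + 0.13·61) = 140300/1793 ≈ 78.249
Retention S: 1000/CN − 10 with CN=78.249 → S = 3900/1403 ≈ 2.780 in
Initial abstraction Ia = S/5 = (3900/1403)/5 = 780/1403 ≈ 0.556 in
P − Ia = 8.230 − 0.556 = 1076669/140300 ≈ 7.674 in (> 0, runoff occurs)
Q: (1076669/140300)² ÷ (1466669/140300) = 1159216135561/205773660700 in (≈ 5.633 in)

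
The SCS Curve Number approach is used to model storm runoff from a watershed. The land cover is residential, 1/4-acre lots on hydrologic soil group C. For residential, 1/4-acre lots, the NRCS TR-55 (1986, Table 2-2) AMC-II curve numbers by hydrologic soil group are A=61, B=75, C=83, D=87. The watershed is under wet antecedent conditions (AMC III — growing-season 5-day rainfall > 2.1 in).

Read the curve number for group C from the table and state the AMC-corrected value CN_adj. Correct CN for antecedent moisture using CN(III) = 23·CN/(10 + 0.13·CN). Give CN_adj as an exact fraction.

NRCS table: residential, 1/4-acre lots, soil group C → CN(II) = 83
Wet (AMC III): CN(III) = 23·83/(10 + 0.13·83) = 1909/(2079/100) = 190900/2079 ≈ 91.823

CN_adj = 190900/2079 ≈ 91.823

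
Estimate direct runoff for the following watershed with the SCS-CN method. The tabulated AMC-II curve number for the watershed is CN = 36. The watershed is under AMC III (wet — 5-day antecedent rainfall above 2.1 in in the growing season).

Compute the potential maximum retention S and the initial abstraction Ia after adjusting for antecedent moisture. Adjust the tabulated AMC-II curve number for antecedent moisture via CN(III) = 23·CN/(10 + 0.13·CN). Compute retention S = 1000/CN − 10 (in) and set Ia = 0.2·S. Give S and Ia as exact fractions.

S = 1600/207 in ≈ 7.729 in; Ia = 320/207 in ≈ 1.546 in

Adjust CN=36 to AMC III: 23·36/(10 + 0.13·36) → 828 ÷ (367/25) = 20700/367 ≈ 56.403
Max retention: S = 1000/(20700/367) − 10 = 1600/207 in (≈ 7.729 in)
Ia = 0.2S: 0.2·7.729 = 1.546 in (exactly 320/207)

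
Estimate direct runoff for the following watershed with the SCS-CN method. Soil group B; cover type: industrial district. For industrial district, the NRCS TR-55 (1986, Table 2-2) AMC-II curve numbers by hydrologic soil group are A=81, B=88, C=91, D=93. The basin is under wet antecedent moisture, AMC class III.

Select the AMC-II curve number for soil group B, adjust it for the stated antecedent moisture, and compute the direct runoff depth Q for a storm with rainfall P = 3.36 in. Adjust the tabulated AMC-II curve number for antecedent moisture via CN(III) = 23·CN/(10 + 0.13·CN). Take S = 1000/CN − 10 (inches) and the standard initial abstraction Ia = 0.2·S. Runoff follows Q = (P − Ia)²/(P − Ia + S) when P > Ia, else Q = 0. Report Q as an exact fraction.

NRCS table: industrial district, soil group B → CN(II) = 88
Adjust CN=88 to AMC III: 23·88/(10 + 0.13·88) → 2024 ÷ (536/25) = 6325/67 ≈ 94.403
S = 1000/(6325/67) − 10 = 150/253 in ≈ 0.593 in
Initial abstraction Ia = S/5 = (150/253)/5 = 30/253 ≈ 0.119 in
P − Ia = 3.360 − 0.119 = 20502/6325 ≈ 3.241 in (> 0, runoff occurs)
Runoff Q = (P−Ia)²/(P−Ia+S) = (3.241)²/(3.241+0.593) = 35027667/12782825 ≈ 2.740 in

Q = 35027667/12782825 in ≈ 2.740 in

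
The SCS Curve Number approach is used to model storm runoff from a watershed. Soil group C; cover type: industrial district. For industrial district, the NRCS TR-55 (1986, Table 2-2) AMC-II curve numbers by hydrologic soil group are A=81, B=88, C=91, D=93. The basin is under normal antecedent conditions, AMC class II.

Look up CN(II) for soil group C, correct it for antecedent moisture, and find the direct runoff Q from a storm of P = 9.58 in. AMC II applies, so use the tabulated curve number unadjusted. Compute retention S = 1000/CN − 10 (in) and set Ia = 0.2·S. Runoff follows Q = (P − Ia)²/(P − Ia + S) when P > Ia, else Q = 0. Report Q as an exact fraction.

Q = 1822350721/214709950 in ≈ 8.488 in

NRCS table: industrial district, soil group C → CN(II) = 91
CN(II) = 91; AMC II needs no correction.
Retention S: 1000/CN − 10 with CN=91.000 → S = 90/91 ≈ 0.989 in
Ia = 0.2·(90/91) = 18/91 in ≈ 0.198 in
Excess rainfall: 9.580 − 0.198 = 9.382 in; P > Ia so Q > 0
Q = (42689/4550)²/((42689/4550) + 90/91) = (1822350721/20702500)/(47189/4550) = 1822350721/214709950 in ≈ 8.488 in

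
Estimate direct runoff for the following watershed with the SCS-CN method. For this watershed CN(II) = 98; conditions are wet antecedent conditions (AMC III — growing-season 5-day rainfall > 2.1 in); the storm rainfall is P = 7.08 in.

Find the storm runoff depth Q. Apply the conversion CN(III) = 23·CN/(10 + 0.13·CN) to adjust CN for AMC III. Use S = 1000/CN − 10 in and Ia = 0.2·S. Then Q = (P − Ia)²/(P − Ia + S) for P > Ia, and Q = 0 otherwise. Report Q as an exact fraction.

Q = 39592642441/5676670825 in ≈ 6.975 in

CN(III) from CN(II)=98: (23·98)/(10 + 0.13·98) = 112700/1137 ≈ 99.120
Retention S: 1000/CN − 10 with CN=99.120 → S = 100/1127 ≈ 0.089 in
Initial abstraction Ia = S/5 = (100/1127)/5 = 20/1127 ≈ 0.018 in
P − Ia = 7.080 − 0.018 = 198979/28175 ≈ 7.062 in (> 0, runoff occurs)
Q = (198979/28175)²/((198979/28175) + 100/1127) = (39592642441/793830625)/(201479/28175) = 39592642441/5676670825 in ≈ 6.975 in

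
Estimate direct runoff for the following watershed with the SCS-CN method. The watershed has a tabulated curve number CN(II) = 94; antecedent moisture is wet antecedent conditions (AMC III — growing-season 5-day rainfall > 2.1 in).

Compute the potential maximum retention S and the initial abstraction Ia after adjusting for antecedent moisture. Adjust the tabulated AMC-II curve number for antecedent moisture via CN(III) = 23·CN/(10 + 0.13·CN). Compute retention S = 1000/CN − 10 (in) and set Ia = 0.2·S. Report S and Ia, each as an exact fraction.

S = 300/1081 in ≈ 0.278 in; Ia = 60/1081 in ≈ 0.056 in

Adjust CN=94 to AMC III: 23·94/(10 + 0.13·94) → 2162 ÷ (1111/50) = 108100/1111 ≈ 97.300
Retention S: 1000/CN − 10 with CN=97.300 → S = 300/1081 ≈ 0.278 in
Ia = 0.2·(300/1081) = 60/1081 in ≈ 0.056 in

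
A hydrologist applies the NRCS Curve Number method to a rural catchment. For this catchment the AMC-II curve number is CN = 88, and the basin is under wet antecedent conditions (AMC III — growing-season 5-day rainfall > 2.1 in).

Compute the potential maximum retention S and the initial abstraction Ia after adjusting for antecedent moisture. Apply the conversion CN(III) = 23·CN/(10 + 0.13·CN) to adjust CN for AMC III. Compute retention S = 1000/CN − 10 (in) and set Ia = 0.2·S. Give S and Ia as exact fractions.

S = 150/253 in ≈ 0.593 in; Ia = 30/253 in ≈ 0.119 in

CN(III) from CN(II)=88: (23·88)/(10 + 0.13·88) = 6325/67 ≈ 94.403
Retention S: 1000/CN − 10 with CN=94.403 → S = 150/253 ≈ 0.593 in
Ia = 0.2S: 0.2·0.593 = 0.119 in (exactly 30/253)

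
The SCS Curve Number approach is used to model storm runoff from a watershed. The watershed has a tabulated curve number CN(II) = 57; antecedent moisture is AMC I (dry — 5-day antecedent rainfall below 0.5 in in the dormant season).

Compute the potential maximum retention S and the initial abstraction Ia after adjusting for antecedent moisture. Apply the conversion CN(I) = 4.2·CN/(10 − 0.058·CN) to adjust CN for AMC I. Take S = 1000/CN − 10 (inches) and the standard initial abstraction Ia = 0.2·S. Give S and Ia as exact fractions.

S = 21500/1197 in ≈ 17.962 in; Ia = 4300/1197 in ≈ 3.592 in

Dry (AMC I): CN(I) = 4.2·57/(10 − 0.058·57) = (1197/5)/(3347/500) = 119700/3347 ≈ 35.763
S = 1000/(119700/3347) − 10 = 21500/1197 in ≈ 17.962 in
Initial abstraction Ia = S/5 = (21500/1197)/5 = 4300/1197 ≈ 3.592 in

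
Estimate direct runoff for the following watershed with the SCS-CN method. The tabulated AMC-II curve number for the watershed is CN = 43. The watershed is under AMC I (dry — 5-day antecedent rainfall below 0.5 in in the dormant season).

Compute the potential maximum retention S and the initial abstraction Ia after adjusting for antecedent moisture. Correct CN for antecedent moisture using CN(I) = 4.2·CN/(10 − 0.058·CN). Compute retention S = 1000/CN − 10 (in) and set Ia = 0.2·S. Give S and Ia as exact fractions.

S = 9500/301 in ≈ 31.561 in; Ia = 1900/301 in ≈ 6.312 in

Adjust CN=43 to AMC I: 4.2·43/(10 − 0.058·43) → (903/5) ÷ (3753/500) = 30100/1251 ≈ 24.061
Max retention: S = 1000/(30100/1251) − 10 = 9500/301 in (≈ 31.561 in)
Ia = 0.2S: 0.2·31.561 = 6.312 in (exactly 1900/301)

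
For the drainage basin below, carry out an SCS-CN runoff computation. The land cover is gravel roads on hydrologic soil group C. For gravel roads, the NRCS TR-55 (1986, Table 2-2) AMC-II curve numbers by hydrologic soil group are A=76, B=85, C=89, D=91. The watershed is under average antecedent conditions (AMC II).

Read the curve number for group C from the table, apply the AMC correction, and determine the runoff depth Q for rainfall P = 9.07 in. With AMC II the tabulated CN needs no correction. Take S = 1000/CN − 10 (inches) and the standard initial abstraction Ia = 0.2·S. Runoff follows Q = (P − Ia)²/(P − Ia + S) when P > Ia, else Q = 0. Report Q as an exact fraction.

Q = 6165861529/796754700 in ≈ 7.739 in

NRCS table: gravel roads, soil group C → CN(II) = 89
CN(II) = 89; AMC II needs no correction.
Retention S: 1000/CN − 10 with CN=89.000 → S = 110/89 ≈ 1.236 in
Initial abstraction Ia = S/5 = (110/89)/5 = 22/89 ≈ 0.247 in
Excess rainfall: 9.070 − 0.247 = 8.823 in; P > Ia so Q > 0
Q: (78523/8900)² ÷ (89523/8900) = 6165861529/796754700 in (≈ 7.739 in)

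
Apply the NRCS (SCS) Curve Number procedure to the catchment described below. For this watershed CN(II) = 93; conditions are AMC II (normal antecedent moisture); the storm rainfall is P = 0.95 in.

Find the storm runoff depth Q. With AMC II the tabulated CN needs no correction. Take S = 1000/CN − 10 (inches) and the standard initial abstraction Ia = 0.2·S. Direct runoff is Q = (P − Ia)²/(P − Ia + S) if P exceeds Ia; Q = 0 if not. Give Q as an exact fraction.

CN(II) = 93; AMC II needs no correction.
Max retention: S = 1000/93 − 10 = 70/93 in (≈ 0.753 in)
Ia = 0.2S: 0.2·0.753 = 0.151 in (exactly 14/93)
Excess rainfall: 0.950 − 0.151 = 0.799 in; P > Ia so Q > 0
Q: (1487/1860)² ÷ (2887/1860) = 2211169/5369820 in (≈ 0.412 in)

Q = 2211169/5369820 in ≈ 0.412 in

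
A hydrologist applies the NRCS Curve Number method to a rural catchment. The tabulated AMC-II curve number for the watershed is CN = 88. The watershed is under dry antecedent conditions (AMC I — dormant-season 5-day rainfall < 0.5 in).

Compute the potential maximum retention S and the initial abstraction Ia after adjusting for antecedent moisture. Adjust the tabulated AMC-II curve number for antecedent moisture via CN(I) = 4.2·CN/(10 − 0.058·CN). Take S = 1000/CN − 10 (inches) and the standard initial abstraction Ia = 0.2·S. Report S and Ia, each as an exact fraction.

S = 250/77 in ≈ 3.247 in; Ia = 50/77 in ≈ 0.649 in

Adjust CN=88 to AMC I: 4.2·88/(10 − 0.058·88) → (1848/5) ÷ (612/125) = 3850/51 ≈ 75.490
S = 1000/(3850/51) − 10 = 250/77 in ≈ 3.247 in
Ia = 0.2·(250/77) = 50/77 in ≈ 0.649 in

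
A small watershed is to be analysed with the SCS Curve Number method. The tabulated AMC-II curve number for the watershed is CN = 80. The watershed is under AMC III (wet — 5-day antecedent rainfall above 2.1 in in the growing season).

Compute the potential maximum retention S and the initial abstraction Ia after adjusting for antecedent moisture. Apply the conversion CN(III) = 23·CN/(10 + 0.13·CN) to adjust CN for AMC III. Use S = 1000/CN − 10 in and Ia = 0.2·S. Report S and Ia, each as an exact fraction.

S = 25/23 in ≈ 1.087 in; Ia = 5/23 in ≈ 0.217 in

Adjust CN=80 to AMC III: 23·80/(10 + 0.13·80) → 1840 ÷ (102/5) = 4600/51 ≈ 90.196
S = 1000/(4600/51) − 10 = 25/23 in ≈ 1.087 in
Initial abstraction Ia = S/5 = (25/23)/5 = 5/23 ≈ 0.217 in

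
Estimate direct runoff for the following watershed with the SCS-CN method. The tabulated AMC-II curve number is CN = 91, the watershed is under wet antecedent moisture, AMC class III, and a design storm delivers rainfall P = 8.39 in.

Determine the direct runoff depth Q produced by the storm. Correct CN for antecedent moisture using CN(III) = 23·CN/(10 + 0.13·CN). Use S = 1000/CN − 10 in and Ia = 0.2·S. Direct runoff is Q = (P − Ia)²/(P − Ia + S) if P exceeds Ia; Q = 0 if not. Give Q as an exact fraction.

CN(III) from CN(II)=91: (23·91)/(10 + 0.13·91) = 209300/2183 ≈ 95.877
S = 1000/(209300/2183) − 10 = 900/2093 in ≈ 0.430 in
Ia = 0.2S: 0.2·0.430 = 0.086 in (exactly 180/2093)
P − Ia = 8.390 − 0.086 = 1738027/209300 ≈ 8.304 in (> 0, runoff occurs)
Q: (1738027/209300)² ÷ (1828027/209300) = 3020737852729/382606051100 in (≈ 7.895 in)

Q = 3020737852729/382606051100 in ≈ 7.895 in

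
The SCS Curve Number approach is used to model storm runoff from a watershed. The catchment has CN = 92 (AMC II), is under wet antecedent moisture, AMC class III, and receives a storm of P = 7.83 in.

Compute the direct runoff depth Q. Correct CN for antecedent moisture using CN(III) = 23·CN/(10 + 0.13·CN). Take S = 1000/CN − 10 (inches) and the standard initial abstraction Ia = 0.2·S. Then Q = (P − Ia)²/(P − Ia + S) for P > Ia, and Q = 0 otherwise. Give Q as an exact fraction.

CN(III) from CN(II)=92: (23·92)/(10 + 0.13·92) = 52900/549 ≈ 96.357
Retention S: 1000/CN − 10 with CN=96.357 → S = 200/529 ≈ 0.378 in
Ia = 0.2·(200/529) = 40/529 in ≈ 0.076 in
Since P=7.830 > Ia=0.076: effective rainfall P−Ia = 410207/52900 in
Q: (410207/52900)² ÷ (430207/52900) = 168269782849/22757950300 in (≈ 7.394 in)

Q = 168269782849/22757950300 in ≈ 7.394 in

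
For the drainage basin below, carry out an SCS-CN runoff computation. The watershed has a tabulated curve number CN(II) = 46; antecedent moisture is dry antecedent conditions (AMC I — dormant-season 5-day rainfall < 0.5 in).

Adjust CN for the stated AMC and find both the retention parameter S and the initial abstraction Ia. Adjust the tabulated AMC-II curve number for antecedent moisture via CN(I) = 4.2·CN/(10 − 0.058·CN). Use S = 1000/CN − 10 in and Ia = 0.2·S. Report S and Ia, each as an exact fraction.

S = 4500/161 in ≈ 27.950 in; Ia = 900/161 in ≈ 5.590 in

Adjust CN=46 to AMC I: 4.2·46/(10 − 0.058·46) → (966/5) ÷ (1833/250) = 16100/611 ≈ 26.350
S = 1000/(16100/611) − 10 = 4500/161 in ≈ 27.950 in
Ia = 0.2·(4500/161) = 900/161 in ≈ 5.590 in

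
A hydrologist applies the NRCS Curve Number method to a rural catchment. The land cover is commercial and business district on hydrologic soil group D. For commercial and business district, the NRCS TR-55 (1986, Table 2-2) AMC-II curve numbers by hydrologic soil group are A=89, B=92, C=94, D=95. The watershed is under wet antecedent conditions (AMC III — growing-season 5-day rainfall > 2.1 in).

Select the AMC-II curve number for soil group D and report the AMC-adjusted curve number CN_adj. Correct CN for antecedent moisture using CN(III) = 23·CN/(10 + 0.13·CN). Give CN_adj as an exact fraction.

NRCS table: commercial and business district, soil group D → CN(II) = 95
Adjust CN=95 to AMC III: 23·95/(10 + 0.13·95) → 2185 ÷ (447/20) = 43700/447 ≈ 97.763

CN_adj = 43700/447 ≈ 97.763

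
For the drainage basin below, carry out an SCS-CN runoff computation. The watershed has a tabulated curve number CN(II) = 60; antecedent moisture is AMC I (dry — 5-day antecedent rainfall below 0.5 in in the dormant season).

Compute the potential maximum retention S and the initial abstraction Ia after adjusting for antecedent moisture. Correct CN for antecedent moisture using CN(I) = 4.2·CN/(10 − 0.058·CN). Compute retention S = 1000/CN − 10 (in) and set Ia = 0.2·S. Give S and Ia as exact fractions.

CN(I) from CN(II)=60: (4.2·60)/(10 − 0.058·60) = 6300/163 ≈ 38.650
S = 1000/(6300/163) − 10 = 1000/63 in ≈ 15.873 in
Ia = 0.2S: 0.2·15.873 = 3.175 in (exactly 200/63)

S = 1000/63 in ≈ 15.873 in; Ia = 200/63 in ≈ 3.175 in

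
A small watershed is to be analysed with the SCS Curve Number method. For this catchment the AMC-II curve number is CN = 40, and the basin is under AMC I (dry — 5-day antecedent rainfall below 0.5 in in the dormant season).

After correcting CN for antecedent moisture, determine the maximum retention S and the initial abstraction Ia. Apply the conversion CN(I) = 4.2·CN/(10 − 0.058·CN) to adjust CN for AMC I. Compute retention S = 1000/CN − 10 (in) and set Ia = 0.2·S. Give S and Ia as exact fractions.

S = 250/7 in ≈ 35.714 in; Ia = 50/7 in ≈ 7.143 in

Dry (AMC I): CN(I) = 4.2·40/(10 − 0.058·40) = 168/(192/25) = 175/8 ≈ 21.875
Max retention: S = 1000/(175/8) − 10 = 250/7 in (≈ 35.714 in)
Initial abstraction Ia = S/5 = (250/7)/5 = 50/7 ≈ 7.143 in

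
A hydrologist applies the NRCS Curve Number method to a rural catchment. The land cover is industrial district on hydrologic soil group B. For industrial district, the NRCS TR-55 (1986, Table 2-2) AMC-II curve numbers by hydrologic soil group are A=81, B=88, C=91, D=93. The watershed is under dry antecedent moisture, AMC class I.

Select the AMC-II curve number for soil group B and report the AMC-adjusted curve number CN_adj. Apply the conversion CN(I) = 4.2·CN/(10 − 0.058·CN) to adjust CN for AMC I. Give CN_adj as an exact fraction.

CN_adj = 3850/51 ≈ 75.490

NRCS table: industrial district, soil group B → CN(II) = 88
Dry (AMC I): CN(I) = 4.2·88/(10 − 0.058·88) = (1848/5)/(612/125) = 3850/51 ≈ 75.490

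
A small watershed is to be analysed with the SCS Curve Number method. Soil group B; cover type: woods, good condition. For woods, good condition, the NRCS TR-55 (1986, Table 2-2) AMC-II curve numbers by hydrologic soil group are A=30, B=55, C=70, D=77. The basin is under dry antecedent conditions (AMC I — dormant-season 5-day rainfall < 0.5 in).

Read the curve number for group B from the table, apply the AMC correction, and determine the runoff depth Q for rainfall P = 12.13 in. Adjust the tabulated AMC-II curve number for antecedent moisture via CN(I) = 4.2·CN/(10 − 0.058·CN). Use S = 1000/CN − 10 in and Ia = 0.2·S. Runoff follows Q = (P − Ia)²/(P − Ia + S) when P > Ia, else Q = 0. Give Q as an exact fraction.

Q = 4019686801/1643187700 in ≈ 2.446 in

NRCS table: woods, good condition, soil group B → CN(II) = 55
Dry (AMC I): CN(I) = 4.2·55/(10 − 0.058·55) = 231/(681/100) = 7700/227 ≈ 33.921
Max retention: S = 1000/(7700/227) − 10 = 1500/77 in (≈ 19.481 in)
Ia = 0.2S: 0.2·19.481 = 3.896 in (exactly 300/77)
Excess rainfall: 12.130 − 3.896 = 8.234 in; P > Ia so Q > 0
Q: (63401/7700)² ÷ (213401/7700) = 4019686801/1643187700 in (≈ 2.446 in)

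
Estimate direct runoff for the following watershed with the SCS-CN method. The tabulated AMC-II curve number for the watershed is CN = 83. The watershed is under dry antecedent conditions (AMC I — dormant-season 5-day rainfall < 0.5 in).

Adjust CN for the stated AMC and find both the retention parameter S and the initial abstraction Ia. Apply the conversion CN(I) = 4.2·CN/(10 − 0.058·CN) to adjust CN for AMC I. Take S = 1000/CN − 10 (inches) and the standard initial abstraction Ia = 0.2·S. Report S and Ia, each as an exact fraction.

CN(I) from CN(II)=83: (4.2·83)/(10 − 0.058·83) = 174300/2593 ≈ 67.219
Retention S: 1000/CN − 10 with CN=67.219 → S = 8500/1743 ≈ 4.877 in
Ia = 0.2·(8500/1743) = 1700/1743 in ≈ 0.975 in

S = 8500/1743 in ≈ 4.877 in; Ia = 1700/1743 in ≈ 0.975 in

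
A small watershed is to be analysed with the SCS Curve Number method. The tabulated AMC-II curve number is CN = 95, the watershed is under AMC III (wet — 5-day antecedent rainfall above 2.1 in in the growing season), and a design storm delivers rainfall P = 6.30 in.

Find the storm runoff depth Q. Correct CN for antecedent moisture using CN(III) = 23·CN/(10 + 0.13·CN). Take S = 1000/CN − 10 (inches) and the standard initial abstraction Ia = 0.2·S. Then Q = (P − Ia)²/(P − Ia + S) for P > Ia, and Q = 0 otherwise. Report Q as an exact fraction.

Q = 746983561/123806470 in ≈ 6.033 in

Wet (AMC III): CN(III) = 23·95/(10 + 0.13·95) = 2185/(447/20) = 43700/447 ≈ 97.763
Max retention: S = 1000/(43700/447) − 10 = 100/437 in (≈ 0.229 in)
Ia = 0.2·(100/437) = 20/437 in ≈ 0.046 in
Excess rainfall: 6.300 − 0.046 = 6.254 in; P > Ia so Q > 0
Runoff Q = (P−Ia)²/(P−Ia+S) = (6.254)²/(6.254+0.229) = 746983561/123806470 ≈ 6.033 in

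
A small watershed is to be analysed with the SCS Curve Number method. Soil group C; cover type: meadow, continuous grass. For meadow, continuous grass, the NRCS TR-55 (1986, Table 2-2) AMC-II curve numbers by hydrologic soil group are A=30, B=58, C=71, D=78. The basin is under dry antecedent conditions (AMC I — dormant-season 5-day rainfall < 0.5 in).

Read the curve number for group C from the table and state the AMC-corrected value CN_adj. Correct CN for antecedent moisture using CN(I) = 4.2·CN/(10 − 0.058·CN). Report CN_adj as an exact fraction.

CN_adj = 149100/2941 ≈ 50.697

NRCS table: meadow, continuous grass, soil group C → CN(II) = 71
Dry (AMC I): CN(I) = 4.2·71/(10 − 0.058·71) = (1491/5)/(2941/500) = 149100/2941 ≈ 50.697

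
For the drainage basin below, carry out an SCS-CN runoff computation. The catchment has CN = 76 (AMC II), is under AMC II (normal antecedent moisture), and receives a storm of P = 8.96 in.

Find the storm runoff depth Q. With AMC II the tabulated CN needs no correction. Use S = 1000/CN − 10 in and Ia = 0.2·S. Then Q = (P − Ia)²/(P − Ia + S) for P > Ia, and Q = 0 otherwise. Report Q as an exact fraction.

AMC II — tabulated CN = 76 applies directly.
Max retention: S = 1000/76 − 10 = 60/19 in (≈ 3.158 in)
Ia = 0.2S: 0.2·3.158 = 0.632 in (exactly 12/19)
Excess rainfall: 8.960 − 0.632 = 8.328 in; P > Ia so Q > 0
Q: (3956/475)² ÷ (5456/475) = 978121/161975 in (≈ 6.039 in)

Q = 978121/161975 in ≈ 6.039 in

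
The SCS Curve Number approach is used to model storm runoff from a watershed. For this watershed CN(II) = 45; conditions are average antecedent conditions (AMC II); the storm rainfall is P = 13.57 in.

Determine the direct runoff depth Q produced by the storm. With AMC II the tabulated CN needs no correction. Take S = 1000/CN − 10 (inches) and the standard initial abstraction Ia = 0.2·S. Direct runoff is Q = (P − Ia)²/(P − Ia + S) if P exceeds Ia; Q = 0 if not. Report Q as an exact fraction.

Average conditions: CN = 45 (no AMC adjustment).
Retention S: 1000/CN − 10 with CN=45.000 → S = 110/9 ≈ 12.222 in
Ia = 0.2·(110/9) = 22/9 in ≈ 2.444 in
Since P=13.570 > Ia=2.444: effective rainfall P−Ia = 10013/900 in
Q: (10013/900)² ÷ (21013/900) = 100260169/18911700 in (≈ 5.301 in)

Q = 100260169/18911700 in ≈ 5.301 in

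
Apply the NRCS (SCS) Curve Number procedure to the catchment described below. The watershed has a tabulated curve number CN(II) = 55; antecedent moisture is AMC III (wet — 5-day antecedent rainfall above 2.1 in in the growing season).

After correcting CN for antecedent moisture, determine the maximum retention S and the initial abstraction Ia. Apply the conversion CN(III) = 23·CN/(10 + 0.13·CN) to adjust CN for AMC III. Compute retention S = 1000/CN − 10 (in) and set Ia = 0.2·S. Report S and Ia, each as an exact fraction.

CN(III) from CN(II)=55: (23·55)/(10 + 0.13·55) = 25300/343 ≈ 73.761
Max retention: S = 1000/(25300/343) − 10 = 900/253 in (≈ 3.557 in)
Ia = 0.2·(900/253) = 180/253 in ≈ 0.711 in

S = 900/253 in ≈ 3.557 in; Ia = 180/253 in ≈ 0.711 in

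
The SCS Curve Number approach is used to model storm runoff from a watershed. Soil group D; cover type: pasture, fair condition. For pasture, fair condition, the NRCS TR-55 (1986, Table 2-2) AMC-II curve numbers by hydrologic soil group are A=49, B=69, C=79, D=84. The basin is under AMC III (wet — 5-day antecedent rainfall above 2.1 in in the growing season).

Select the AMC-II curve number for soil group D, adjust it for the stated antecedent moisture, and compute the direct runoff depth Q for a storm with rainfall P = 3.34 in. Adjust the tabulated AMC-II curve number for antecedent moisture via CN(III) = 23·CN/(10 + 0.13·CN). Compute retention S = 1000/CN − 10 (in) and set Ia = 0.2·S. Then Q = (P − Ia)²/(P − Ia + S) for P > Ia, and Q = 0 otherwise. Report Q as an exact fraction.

NRCS table: pasture, fair condition, soil group D → CN(II) = 84
CN(III) from CN(II)=84: (23·84)/(10 + 0.13·84) = 48300/523 ≈ 92.352
Retention S: 1000/CN − 10 with CN=92.352 → S = 400/483 ≈ 0.828 in
Initial abstraction Ia = S/5 = (400/483)/5 = 80/483 ≈ 0.166 in
Excess rainfall: 3.340 − 0.166 = 3.174 in; P > Ia so Q > 0
Q = (76661/24150)²/((76661/24150) + 400/483) = (5876908921/583222500)/(96661/24150) = 5876908921/2334363150 in ≈ 2.518 in

Q = 5876908921/2334363150 in ≈ 2.518 in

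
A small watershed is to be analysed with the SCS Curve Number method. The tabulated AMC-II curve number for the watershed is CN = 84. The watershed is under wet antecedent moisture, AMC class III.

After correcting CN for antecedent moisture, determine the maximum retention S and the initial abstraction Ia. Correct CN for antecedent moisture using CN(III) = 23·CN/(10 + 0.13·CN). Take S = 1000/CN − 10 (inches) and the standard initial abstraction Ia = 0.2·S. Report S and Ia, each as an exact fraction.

S = 400/483 in ≈ 0.828 in; Ia = 80/483 in ≈ 0.166 in

Wet (AMC III): CN(III) = 23·84/(10 + 0.13·84) = 1932/(523/25) = 48300/523 ≈ 92.352
Retention S: 1000/CN − 10 with CN=92.352 → S = 400/483 ≈ 0.828 in
Ia = 0.2·(400/483) = 80/483 in ≈ 0.166 in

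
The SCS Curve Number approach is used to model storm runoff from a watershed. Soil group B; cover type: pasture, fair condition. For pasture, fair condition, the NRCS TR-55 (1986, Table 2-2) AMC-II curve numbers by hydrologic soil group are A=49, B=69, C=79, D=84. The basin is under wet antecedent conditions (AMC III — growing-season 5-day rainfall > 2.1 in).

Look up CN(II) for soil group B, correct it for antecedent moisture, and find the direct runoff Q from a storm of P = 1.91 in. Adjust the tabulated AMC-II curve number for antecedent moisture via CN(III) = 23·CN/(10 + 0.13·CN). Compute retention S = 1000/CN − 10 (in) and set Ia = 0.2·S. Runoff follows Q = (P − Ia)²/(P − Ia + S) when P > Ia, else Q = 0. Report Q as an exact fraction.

Q = 58137407689/87462267900 in ≈ 0.665 in

NRCS table: pasture, fair condition, soil group B → CN(II) = 69
Wet (AMC III): CN(III) = 23·69/(10 + 0.13·69) = 1587/(1897/100) = 158700/1897 ≈ 83.658
Retention S: 1000/CN − 10 with CN=83.658 → S = 3100/1587 ≈ 1.953 in
Ia = 0.2·(3100/1587) = 620/1587 in ≈ 0.391 in
P − Ia = 1.910 − 0.391 = 241117/158700 ≈ 1.519 in (> 0, runoff occurs)
Q = (241117/158700)²/((241117/158700) + 3100/1587) = (58137407689/25185690000)/(551117/158700) = 58137407689/87462267900 in ≈ 0.665 in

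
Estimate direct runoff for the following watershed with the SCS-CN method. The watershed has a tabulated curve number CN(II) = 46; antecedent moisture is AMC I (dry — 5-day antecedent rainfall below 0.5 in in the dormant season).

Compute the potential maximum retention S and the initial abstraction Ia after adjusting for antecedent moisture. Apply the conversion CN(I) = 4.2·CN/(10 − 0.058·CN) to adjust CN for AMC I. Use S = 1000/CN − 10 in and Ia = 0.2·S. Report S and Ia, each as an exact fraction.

S = 4500/161 in ≈ 27.950 in; Ia = 900/161 in ≈ 5.590 in

Dry (AMC I): CN(I) = 4.2·46/(10 − 0.058·46) = (966/5)/(1833/250) = 16100/611 ≈ 26.350
Max retention: S = 1000/(16100/611) − 10 = 4500/161 in (≈ 27.950 in)
Initial abstraction Ia = S/5 = (4500/161)/5 = 900/161 ≈ 5.590 in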